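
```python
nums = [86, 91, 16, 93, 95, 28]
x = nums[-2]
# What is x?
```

nums has length 6. Negative index -2 maps to positive index 6 + (-2) = 4. nums[4] = 95.

95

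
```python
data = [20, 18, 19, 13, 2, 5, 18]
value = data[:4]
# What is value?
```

data has length 7. The slice data[:4] selects indices [0, 1, 2, 3] (0->20, 1->18, 2->19, 3->13), giving [20, 18, 19, 13].

[20, 18, 19, 13]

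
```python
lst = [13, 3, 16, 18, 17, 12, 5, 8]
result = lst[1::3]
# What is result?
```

lst has length 8. The slice lst[1::3] selects indices [1, 4, 7] (1->3, 4->17, 7->8), giving [3, 17, 8].

[3, 17, 8]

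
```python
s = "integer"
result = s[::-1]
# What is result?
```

s has length 7. The slice s[::-1] selects indices [6, 5, 4, 3, 2, 1, 0] (6->'r', 5->'e', 4->'g', 3->'e', 2->'t', 1->'n', 0->'i'), giving 'regetni'.

'regetni'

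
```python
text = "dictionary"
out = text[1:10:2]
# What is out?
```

text has length 10. The slice text[1:10:2] selects indices [1, 3, 5, 7, 9] (1->'i', 3->'t', 5->'o', 7->'a', 9->'y'), giving 'itoay'.

'itoay'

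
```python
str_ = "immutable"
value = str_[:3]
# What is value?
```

str_ has length 9. The slice str_[:3] selects indices [0, 1, 2] (0->'i', 1->'m', 2->'m'), giving 'imm'.

'imm'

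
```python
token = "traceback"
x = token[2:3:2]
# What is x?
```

token has length 9. The slice token[2:3:2] selects indices [2] (2->'a'), giving 'a'.

'a'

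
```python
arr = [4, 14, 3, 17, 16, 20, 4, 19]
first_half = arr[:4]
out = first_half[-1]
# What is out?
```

arr has length 8. The slice arr[:4] selects indices [0, 1, 2, 3] (0->4, 1->14, 2->3, 3->17), giving [4, 14, 3, 17]. So first_half = [4, 14, 3, 17]. Then first_half[-1] = 17.

17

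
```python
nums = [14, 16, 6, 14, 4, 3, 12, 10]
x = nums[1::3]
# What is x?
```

nums has length 8. The slice nums[1::3] selects indices [1, 4, 7] (1->16, 4->4, 7->10), giving [16, 4, 10].

[16, 4, 10]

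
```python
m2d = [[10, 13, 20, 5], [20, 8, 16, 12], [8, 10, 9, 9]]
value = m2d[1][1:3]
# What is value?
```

m2d[1] = [20, 8, 16, 12]. m2d[1] has length 4. The slice m2d[1][1:3] selects indices [1, 2] (1->8, 2->16), giving [8, 16].

[8, 16]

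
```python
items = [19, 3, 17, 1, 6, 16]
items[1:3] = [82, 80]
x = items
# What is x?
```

items starts as [19, 3, 17, 1, 6, 16] (length 6). The slice items[1:3] covers indices [1, 2] with values [3, 17]. Replacing that slice with [82, 80] (same length) produces [19, 82, 80, 1, 6, 16].

[19, 82, 80, 1, 6, 16]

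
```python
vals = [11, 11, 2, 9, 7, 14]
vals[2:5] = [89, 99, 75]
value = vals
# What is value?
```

vals starts as [11, 11, 2, 9, 7, 14] (length 6). The slice vals[2:5] covers indices [2, 3, 4] with values [2, 9, 7]. Replacing that slice with [89, 99, 75] (same length) produces [11, 11, 89, 99, 75, 14].

[11, 11, 89, 99, 75, 14]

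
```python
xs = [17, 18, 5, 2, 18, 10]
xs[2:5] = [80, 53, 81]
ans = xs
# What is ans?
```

xs starts as [17, 18, 5, 2, 18, 10] (length 6). The slice xs[2:5] covers indices [2, 3, 4] with values [5, 2, 18]. Replacing that slice with [80, 53, 81] (same length) produces [17, 18, 80, 53, 81, 10].

[17, 18, 80, 53, 81, 10]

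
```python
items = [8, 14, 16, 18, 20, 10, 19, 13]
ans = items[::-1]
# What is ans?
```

items has length 8. The slice items[::-1] selects indices [7, 6, 5, 4, 3, 2, 1, 0] (7->13, 6->19, 5->10, 4->20, 3->18, 2->16, 1->14, 0->8), giving [13, 19, 10, 20, 18, 16, 14, 8].

[13, 19, 10, 20, 18, 16, 14, 8]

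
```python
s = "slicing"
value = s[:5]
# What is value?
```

s has length 7. The slice s[:5] selects indices [0, 1, 2, 3, 4] (0->'s', 1->'l', 2->'i', 3->'c', 4->'i'), giving 'slici'.

'slici'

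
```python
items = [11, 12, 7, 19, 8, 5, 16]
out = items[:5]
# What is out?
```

items has length 7. The slice items[:5] selects indices [0, 1, 2, 3, 4] (0->11, 1->12, 2->7, 3->19, 4->8), giving [11, 12, 7, 19, 8].

[11, 12, 7, 19, 8]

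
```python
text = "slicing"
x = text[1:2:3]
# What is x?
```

text has length 7. The slice text[1:2:3] selects indices [1] (1->'l'), giving 'l'.

'l'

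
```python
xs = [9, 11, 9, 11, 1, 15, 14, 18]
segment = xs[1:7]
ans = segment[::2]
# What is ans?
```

xs has length 8. The slice xs[1:7] selects indices [1, 2, 3, 4, 5, 6] (1->11, 2->9, 3->11, 4->1, 5->15, 6->14), giving [11, 9, 11, 1, 15, 14]. So segment = [11, 9, 11, 1, 15, 14]. segment has length 6. The slice segment[::2] selects indices [0, 2, 4] (0->11, 2->11, 4->15), giving [11, 11, 15].

[11, 11, 15]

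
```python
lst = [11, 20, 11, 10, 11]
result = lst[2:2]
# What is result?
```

lst has length 5. The slice lst[2:2] resolves to an empty index range, so the result is [].

[]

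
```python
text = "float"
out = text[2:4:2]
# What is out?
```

text has length 5. The slice text[2:4:2] selects indices [2] (2->'o'), giving 'o'.

'o'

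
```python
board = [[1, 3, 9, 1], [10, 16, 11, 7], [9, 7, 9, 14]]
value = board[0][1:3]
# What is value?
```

board[0] = [1, 3, 9, 1]. board[0] has length 4. The slice board[0][1:3] selects indices [1, 2] (1->3, 2->9), giving [3, 9].

[3, 9]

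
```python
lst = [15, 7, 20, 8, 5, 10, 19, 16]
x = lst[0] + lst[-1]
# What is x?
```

lst has length 8. lst[0] = 15.
lst has length 8. Negative index -1 maps to positive index 8 + (-1) = 7. lst[7] = 16.
Sum: 15 + 16 = 31.

31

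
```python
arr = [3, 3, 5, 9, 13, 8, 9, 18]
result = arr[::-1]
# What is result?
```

arr has length 8. The slice arr[::-1] selects indices [7, 6, 5, 4, 3, 2, 1, 0] (7->18, 6->9, 5->8, 4->13, 3->9, 2->5, 1->3, 0->3), giving [18, 9, 8, 13, 9, 5, 3, 3].

[18, 9, 8, 13, 9, 5, 3, 3]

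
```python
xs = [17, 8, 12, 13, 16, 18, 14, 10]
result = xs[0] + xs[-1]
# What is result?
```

xs has length 8. xs[0] = 17.
xs has length 8. Negative index -1 maps to positive index 8 + (-1) = 7. xs[7] = 10.
Sum: 17 + 10 = 27.

27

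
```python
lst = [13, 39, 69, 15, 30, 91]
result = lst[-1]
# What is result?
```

lst has length 6. Negative index -1 maps to positive index 6 + (-1) = 5. lst[5] = 91.

91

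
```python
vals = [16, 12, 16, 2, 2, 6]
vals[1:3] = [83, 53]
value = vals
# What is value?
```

vals starts as [16, 12, 16, 2, 2, 6] (length 6). The slice vals[1:3] covers indices [1, 2] with values [12, 16]. Replacing that slice with [83, 53] (same length) produces [16, 83, 53, 2, 2, 6].

[16, 83, 53, 2, 2, 6]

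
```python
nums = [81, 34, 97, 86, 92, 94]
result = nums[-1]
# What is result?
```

nums has length 6. Negative index -1 maps to positive index 6 + (-1) = 5. nums[5] = 94.

94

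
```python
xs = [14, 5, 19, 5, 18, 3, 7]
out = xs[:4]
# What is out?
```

xs has length 7. The slice xs[:4] selects indices [0, 1, 2, 3] (0->14, 1->5, 2->19, 3->5), giving [14, 5, 19, 5].

[14, 5, 19, 5]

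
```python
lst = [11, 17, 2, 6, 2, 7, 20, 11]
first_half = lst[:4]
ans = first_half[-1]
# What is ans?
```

lst has length 8. The slice lst[:4] selects indices [0, 1, 2, 3] (0->11, 1->17, 2->2, 3->6), giving [11, 17, 2, 6]. So first_half = [11, 17, 2, 6]. Then first_half[-1] = 6.

6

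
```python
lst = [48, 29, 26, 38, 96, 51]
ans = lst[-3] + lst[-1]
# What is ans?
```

lst has length 6. Negative index -3 maps to positive index 6 + (-3) = 3. lst[3] = 38.
lst has length 6. Negative index -1 maps to positive index 6 + (-1) = 5. lst[5] = 51.
Sum: 38 + 51 = 89.

89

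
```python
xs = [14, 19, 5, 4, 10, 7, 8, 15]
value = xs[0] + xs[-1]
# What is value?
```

xs has length 8. xs[0] = 14.
xs has length 8. Negative index -1 maps to positive index 8 + (-1) = 7. xs[7] = 15.
Sum: 14 + 15 = 29.

29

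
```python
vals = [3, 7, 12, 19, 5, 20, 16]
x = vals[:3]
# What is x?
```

vals has length 7. The slice vals[:3] selects indices [0, 1, 2] (0->3, 1->7, 2->12), giving [3, 7, 12].

[3, 7, 12]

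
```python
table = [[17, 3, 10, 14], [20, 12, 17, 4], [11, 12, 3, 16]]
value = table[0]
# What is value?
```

table has 3 rows. Row 0 is [17, 3, 10, 14].

[17, 3, 10, 14]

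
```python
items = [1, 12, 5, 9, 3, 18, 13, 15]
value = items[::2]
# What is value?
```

items has length 8. The slice items[::2] selects indices [0, 2, 4, 6] (0->1, 2->5, 4->3, 6->13), giving [1, 5, 3, 13].

[1, 5, 3, 13]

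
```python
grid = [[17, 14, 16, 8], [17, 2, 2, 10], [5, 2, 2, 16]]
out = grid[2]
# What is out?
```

grid has 3 rows. Row 2 is [5, 2, 2, 16].

[5, 2, 2, 16]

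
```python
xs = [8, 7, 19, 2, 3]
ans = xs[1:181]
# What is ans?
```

xs has length 5. The slice xs[1:181] selects indices [1, 2, 3, 4] (1->7, 2->19, 3->2, 4->3), giving [7, 19, 2, 3].

[7, 19, 2, 3]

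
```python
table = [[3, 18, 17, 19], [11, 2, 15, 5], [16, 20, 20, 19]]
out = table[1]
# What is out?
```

table has 3 rows. Row 1 is [11, 2, 15, 5].

[11, 2, 15, 5]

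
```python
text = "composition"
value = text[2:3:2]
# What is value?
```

text has length 11. The slice text[2:3:2] selects indices [2] (2->'m'), giving 'm'.

'm'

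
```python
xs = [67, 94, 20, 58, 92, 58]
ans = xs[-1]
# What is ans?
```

xs has length 6. Negative index -1 maps to positive index 6 + (-1) = 5. xs[5] = 58.

58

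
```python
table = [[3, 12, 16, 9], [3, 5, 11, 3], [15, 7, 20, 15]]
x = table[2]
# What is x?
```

table has 3 rows. Row 2 is [15, 7, 20, 15].

[15, 7, 20, 15]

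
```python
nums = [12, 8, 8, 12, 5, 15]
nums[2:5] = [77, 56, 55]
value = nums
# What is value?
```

nums starts as [12, 8, 8, 12, 5, 15] (length 6). The slice nums[2:5] covers indices [2, 3, 4] with values [8, 12, 5]. Replacing that slice with [77, 56, 55] (same length) produces [12, 8, 77, 56, 55, 15].

[12, 8, 77, 56, 55, 15]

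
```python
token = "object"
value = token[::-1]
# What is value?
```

token has length 6. The slice token[::-1] selects indices [5, 4, 3, 2, 1, 0] (5->'t', 4->'c', 3->'e', 2->'j', 1->'b', 0->'o'), giving 'tcejbo'.

'tcejbo'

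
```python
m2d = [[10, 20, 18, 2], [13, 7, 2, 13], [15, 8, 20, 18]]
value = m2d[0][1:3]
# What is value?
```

m2d[0] = [10, 20, 18, 2]. m2d[0] has length 4. The slice m2d[0][1:3] selects indices [1, 2] (1->20, 2->18), giving [20, 18].

[20, 18]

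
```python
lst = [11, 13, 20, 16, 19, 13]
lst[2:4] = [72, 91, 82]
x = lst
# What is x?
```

lst starts as [11, 13, 20, 16, 19, 13] (length 6). The slice lst[2:4] covers indices [2, 3] with values [20, 16]. Replacing that slice with [72, 91, 82] (different length) produces [11, 13, 72, 91, 82, 19, 13].

[11, 13, 72, 91, 82, 19, 13]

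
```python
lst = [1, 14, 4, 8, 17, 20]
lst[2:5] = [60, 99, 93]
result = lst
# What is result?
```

lst starts as [1, 14, 4, 8, 17, 20] (length 6). The slice lst[2:5] covers indices [2, 3, 4] with values [4, 8, 17]. Replacing that slice with [60, 99, 93] (same length) produces [1, 14, 60, 99, 93, 20].

[1, 14, 60, 99, 93, 20]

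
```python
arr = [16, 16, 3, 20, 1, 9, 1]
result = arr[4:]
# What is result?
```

arr has length 7. The slice arr[4:] selects indices [4, 5, 6] (4->1, 5->9, 6->1), giving [1, 9, 1].

[1, 9, 1]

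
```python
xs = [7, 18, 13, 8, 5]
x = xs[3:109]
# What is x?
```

xs has length 5. The slice xs[3:109] selects indices [3, 4] (3->8, 4->5), giving [8, 5].

[8, 5]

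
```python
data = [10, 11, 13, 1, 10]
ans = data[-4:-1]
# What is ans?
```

data has length 5. The slice data[-4:-1] selects indices [1, 2, 3] (1->11, 2->13, 3->1), giving [11, 13, 1].

[11, 13, 1]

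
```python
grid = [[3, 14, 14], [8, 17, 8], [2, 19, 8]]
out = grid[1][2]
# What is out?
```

grid[1] = [8, 17, 8]. Taking column 2 of that row yields 8.

8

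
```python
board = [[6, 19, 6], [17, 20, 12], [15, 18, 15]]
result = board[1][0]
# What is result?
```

board[1] = [17, 20, 12]. Taking column 0 of that row yields 17.

17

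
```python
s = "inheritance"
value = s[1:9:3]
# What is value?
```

s has length 11. The slice s[1:9:3] selects indices [1, 4, 7] (1->'n', 4->'r', 7->'a'), giving 'nra'.

'nra'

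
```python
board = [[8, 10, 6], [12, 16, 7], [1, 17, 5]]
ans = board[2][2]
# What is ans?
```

board[2] = [1, 17, 5]. Taking column 2 of that row yields 5.

5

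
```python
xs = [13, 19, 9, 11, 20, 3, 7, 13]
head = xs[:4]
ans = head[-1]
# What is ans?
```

xs has length 8. The slice xs[:4] selects indices [0, 1, 2, 3] (0->13, 1->19, 2->9, 3->11), giving [13, 19, 9, 11]. So head = [13, 19, 9, 11]. Then head[-1] = 11.

11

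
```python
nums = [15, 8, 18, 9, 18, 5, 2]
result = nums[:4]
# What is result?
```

nums has length 7. The slice nums[:4] selects indices [0, 1, 2, 3] (0->15, 1->8, 2->18, 3->9), giving [15, 8, 18, 9].

[15, 8, 18, 9]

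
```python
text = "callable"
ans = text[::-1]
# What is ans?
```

text has length 8. The slice text[::-1] selects indices [7, 6, 5, 4, 3, 2, 1, 0] (7->'e', 6->'l', 5->'b', 4->'a', 3->'l', 2->'l', 1->'a', 0->'c'), giving 'elballac'.

'elballac'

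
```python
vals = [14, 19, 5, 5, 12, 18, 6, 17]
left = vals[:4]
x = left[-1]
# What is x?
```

vals has length 8. The slice vals[:4] selects indices [0, 1, 2, 3] (0->14, 1->19, 2->5, 3->5), giving [14, 19, 5, 5]. So left = [14, 19, 5, 5]. Then left[-1] = 5.

5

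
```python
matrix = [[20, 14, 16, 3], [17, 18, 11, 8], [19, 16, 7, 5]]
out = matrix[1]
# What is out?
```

matrix has 3 rows. Row 1 is [17, 18, 11, 8].

[17, 18, 11, 8]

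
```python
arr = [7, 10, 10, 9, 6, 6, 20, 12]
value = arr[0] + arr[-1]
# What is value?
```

arr has length 8. arr[0] = 7.
arr has length 8. Negative index -1 maps to positive index 8 + (-1) = 7. arr[7] = 12.
Sum: 7 + 12 = 19.

19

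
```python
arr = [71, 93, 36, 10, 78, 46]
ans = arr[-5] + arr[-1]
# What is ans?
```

arr has length 6. Negative index -5 maps to positive index 6 + (-5) = 1. arr[1] = 93.
arr has length 6. Negative index -1 maps to positive index 6 + (-1) = 5. arr[5] = 46.
Sum: 93 + 46 = 139.

139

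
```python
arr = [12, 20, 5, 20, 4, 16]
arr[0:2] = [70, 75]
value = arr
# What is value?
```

arr starts as [12, 20, 5, 20, 4, 16] (length 6). The slice arr[0:2] covers indices [0, 1] with values [12, 20]. Replacing that slice with [70, 75] (same length) produces [70, 75, 5, 20, 4, 16].

[70, 75, 5, 20, 4, 16]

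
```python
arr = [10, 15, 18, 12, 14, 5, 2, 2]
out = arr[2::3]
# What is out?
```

arr has length 8. The slice arr[2::3] selects indices [2, 5] (2->18, 5->5), giving [18, 5].

[18, 5]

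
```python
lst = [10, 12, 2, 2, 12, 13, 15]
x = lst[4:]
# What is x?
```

lst has length 7. The slice lst[4:] selects indices [4, 5, 6] (4->12, 5->13, 6->15), giving [12, 13, 15].

[12, 13, 15]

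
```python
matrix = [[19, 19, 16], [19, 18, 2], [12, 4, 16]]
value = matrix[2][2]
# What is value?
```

matrix[2] = [12, 4, 16]. Taking column 2 of that row yields 16.

16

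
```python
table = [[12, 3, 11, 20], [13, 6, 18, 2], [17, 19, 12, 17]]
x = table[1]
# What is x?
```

table has 3 rows. Row 1 is [13, 6, 18, 2].

[13, 6, 18, 2]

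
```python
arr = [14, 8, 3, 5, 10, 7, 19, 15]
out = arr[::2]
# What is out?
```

arr has length 8. The slice arr[::2] selects indices [0, 2, 4, 6] (0->14, 2->3, 4->10, 6->19), giving [14, 3, 10, 19].

[14, 3, 10, 19]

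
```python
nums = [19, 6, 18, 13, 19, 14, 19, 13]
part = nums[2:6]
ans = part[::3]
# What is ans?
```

nums has length 8. The slice nums[2:6] selects indices [2, 3, 4, 5] (2->18, 3->13, 4->19, 5->14), giving [18, 13, 19, 14]. So part = [18, 13, 19, 14]. part has length 4. The slice part[::3] selects indices [0, 3] (0->18, 3->14), giving [18, 14].

[18, 14]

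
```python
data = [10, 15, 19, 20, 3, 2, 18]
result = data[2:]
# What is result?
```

data has length 7. The slice data[2:] selects indices [2, 3, 4, 5, 6] (2->19, 3->20, 4->3, 5->2, 6->18), giving [19, 20, 3, 2, 18].

[19, 20, 3, 2, 18]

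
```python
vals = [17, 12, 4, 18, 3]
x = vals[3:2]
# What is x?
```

vals has length 5. The slice vals[3:2] resolves to an empty index range, so the result is [].

[]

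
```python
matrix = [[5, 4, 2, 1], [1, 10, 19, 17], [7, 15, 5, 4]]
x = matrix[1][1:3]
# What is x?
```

matrix[1] = [1, 10, 19, 17]. matrix[1] has length 4. The slice matrix[1][1:3] selects indices [1, 2] (1->10, 2->19), giving [10, 19].

[10, 19]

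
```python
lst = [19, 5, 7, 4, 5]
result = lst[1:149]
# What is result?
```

lst has length 5. The slice lst[1:149] selects indices [1, 2, 3, 4] (1->5, 2->7, 3->4, 4->5), giving [5, 7, 4, 5].

[5, 7, 4, 5]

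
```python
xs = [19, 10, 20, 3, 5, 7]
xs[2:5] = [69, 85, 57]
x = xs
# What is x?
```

xs starts as [19, 10, 20, 3, 5, 7] (length 6). The slice xs[2:5] covers indices [2, 3, 4] with values [20, 3, 5]. Replacing that slice with [69, 85, 57] (same length) produces [19, 10, 69, 85, 57, 7].

[19, 10, 69, 85, 57, 7]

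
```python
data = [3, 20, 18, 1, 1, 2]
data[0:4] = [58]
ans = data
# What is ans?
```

data starts as [3, 20, 18, 1, 1, 2] (length 6). The slice data[0:4] covers indices [0, 1, 2, 3] with values [3, 20, 18, 1]. Replacing that slice with [58] (different length) produces [58, 1, 2].

[58, 1, 2]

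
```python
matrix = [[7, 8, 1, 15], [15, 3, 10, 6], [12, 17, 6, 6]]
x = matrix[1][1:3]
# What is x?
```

matrix[1] = [15, 3, 10, 6]. matrix[1] has length 4. The slice matrix[1][1:3] selects indices [1, 2] (1->3, 2->10), giving [3, 10].

[3, 10]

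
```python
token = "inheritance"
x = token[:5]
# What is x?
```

token has length 11. The slice token[:5] selects indices [0, 1, 2, 3, 4] (0->'i', 1->'n', 2->'h', 3->'e', 4->'r'), giving 'inher'.

'inher'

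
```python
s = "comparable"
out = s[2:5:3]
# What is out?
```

s has length 10. The slice s[2:5:3] selects indices [2] (2->'m'), giving 'm'.

'm'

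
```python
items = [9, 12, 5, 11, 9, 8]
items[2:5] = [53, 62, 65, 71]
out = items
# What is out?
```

items starts as [9, 12, 5, 11, 9, 8] (length 6). The slice items[2:5] covers indices [2, 3, 4] with values [5, 11, 9]. Replacing that slice with [53, 62, 65, 71] (different length) produces [9, 12, 53, 62, 65, 71, 8].

[9, 12, 53, 62, 65, 71, 8]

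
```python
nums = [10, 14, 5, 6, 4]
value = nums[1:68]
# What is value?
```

nums has length 5. The slice nums[1:68] selects indices [1, 2, 3, 4] (1->14, 2->5, 3->6, 4->4), giving [14, 5, 6, 4].

[14, 5, 6, 4]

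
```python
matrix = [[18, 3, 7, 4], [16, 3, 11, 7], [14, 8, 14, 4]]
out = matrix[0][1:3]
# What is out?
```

matrix[0] = [18, 3, 7, 4]. matrix[0] has length 4. The slice matrix[0][1:3] selects indices [1, 2] (1->3, 2->7), giving [3, 7].

[3, 7]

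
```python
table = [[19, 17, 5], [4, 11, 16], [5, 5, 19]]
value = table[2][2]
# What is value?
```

table[2] = [5, 5, 19]. Taking column 2 of that row yields 19.

19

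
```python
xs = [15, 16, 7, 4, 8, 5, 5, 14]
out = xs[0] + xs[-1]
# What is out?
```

xs has length 8. xs[0] = 15.
xs has length 8. Negative index -1 maps to positive index 8 + (-1) = 7. xs[7] = 14.
Sum: 15 + 14 = 29.

29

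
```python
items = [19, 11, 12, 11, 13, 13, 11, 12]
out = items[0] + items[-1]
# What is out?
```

items has length 8. items[0] = 19.
items has length 8. Negative index -1 maps to positive index 8 + (-1) = 7. items[7] = 12.
Sum: 19 + 12 = 31.

31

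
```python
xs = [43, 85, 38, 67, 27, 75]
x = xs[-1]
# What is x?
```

xs has length 6. Negative index -1 maps to positive index 6 + (-1) = 5. xs[5] = 75.

75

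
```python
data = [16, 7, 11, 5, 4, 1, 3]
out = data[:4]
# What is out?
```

data has length 7. The slice data[:4] selects indices [0, 1, 2, 3] (0->16, 1->7, 2->11, 3->5), giving [16, 7, 11, 5].

[16, 7, 11, 5]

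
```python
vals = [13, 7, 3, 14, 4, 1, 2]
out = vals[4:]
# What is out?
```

vals has length 7. The slice vals[4:] selects indices [4, 5, 6] (4->4, 5->1, 6->2), giving [4, 1, 2].

[4, 1, 2]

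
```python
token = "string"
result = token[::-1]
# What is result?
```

token has length 6. The slice token[::-1] selects indices [5, 4, 3, 2, 1, 0] (5->'g', 4->'n', 3->'i', 2->'r', 1->'t', 0->'s'), giving 'gnirts'.

'gnirts'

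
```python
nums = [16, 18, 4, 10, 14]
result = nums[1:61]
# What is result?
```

nums has length 5. The slice nums[1:61] selects indices [1, 2, 3, 4] (1->18, 2->4, 3->10, 4->14), giving [18, 4, 10, 14].

[18, 4, 10, 14]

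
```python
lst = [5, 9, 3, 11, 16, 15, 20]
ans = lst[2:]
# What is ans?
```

lst has length 7. The slice lst[2:] selects indices [2, 3, 4, 5, 6] (2->3, 3->11, 4->16, 5->15, 6->20), giving [3, 11, 16, 15, 20].

[3, 11, 16, 15, 20]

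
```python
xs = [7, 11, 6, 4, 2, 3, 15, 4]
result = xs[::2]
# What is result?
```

xs has length 8. The slice xs[::2] selects indices [0, 2, 4, 6] (0->7, 2->6, 4->2, 6->15), giving [7, 6, 2, 15].

[7, 6, 2, 15]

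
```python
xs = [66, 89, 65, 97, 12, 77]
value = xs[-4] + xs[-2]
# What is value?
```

xs has length 6. Negative index -4 maps to positive index 6 + (-4) = 2. xs[2] = 65.
xs has length 6. Negative index -2 maps to positive index 6 + (-2) = 4. xs[4] = 12.
Sum: 65 + 12 = 77.

77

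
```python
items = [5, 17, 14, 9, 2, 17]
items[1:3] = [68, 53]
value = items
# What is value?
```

items starts as [5, 17, 14, 9, 2, 17] (length 6). The slice items[1:3] covers indices [1, 2] with values [17, 14]. Replacing that slice with [68, 53] (same length) produces [5, 68, 53, 9, 2, 17].

[5, 68, 53, 9, 2, 17]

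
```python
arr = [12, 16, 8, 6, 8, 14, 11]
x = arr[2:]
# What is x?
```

arr has length 7. The slice arr[2:] selects indices [2, 3, 4, 5, 6] (2->8, 3->6, 4->8, 5->14, 6->11), giving [8, 6, 8, 14, 11].

[8, 6, 8, 14, 11]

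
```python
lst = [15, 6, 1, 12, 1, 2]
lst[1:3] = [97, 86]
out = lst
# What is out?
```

lst starts as [15, 6, 1, 12, 1, 2] (length 6). The slice lst[1:3] covers indices [1, 2] with values [6, 1]. Replacing that slice with [97, 86] (same length) produces [15, 97, 86, 12, 1, 2].

[15, 97, 86, 12, 1, 2]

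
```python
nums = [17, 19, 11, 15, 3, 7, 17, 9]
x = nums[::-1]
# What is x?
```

nums has length 8. The slice nums[::-1] selects indices [7, 6, 5, 4, 3, 2, 1, 0] (7->9, 6->17, 5->7, 4->3, 3->15, 2->11, 1->19, 0->17), giving [9, 17, 7, 3, 15, 11, 19, 17].

[9, 17, 7, 3, 15, 11, 19, 17]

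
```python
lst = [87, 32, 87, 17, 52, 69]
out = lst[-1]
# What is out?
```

lst has length 6. Negative index -1 maps to positive index 6 + (-1) = 5. lst[5] = 69.

69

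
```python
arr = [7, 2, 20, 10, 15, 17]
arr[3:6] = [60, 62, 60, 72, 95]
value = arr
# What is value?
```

arr starts as [7, 2, 20, 10, 15, 17] (length 6). The slice arr[3:6] covers indices [3, 4, 5] with values [10, 15, 17]. Replacing that slice with [60, 62, 60, 72, 95] (different length) produces [7, 2, 20, 60, 62, 60, 72, 95].

[7, 2, 20, 60, 62, 60, 72, 95]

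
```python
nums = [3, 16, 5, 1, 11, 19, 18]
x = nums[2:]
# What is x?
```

nums has length 7. The slice nums[2:] selects indices [2, 3, 4, 5, 6] (2->5, 3->1, 4->11, 5->19, 6->18), giving [5, 1, 11, 19, 18].

[5, 1, 11, 19, 18]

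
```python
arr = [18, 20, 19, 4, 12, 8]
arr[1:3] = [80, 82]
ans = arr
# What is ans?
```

arr starts as [18, 20, 19, 4, 12, 8] (length 6). The slice arr[1:3] covers indices [1, 2] with values [20, 19]. Replacing that slice with [80, 82] (same length) produces [18, 80, 82, 4, 12, 8].

[18, 80, 82, 4, 12, 8]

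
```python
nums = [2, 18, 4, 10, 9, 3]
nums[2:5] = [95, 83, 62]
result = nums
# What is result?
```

nums starts as [2, 18, 4, 10, 9, 3] (length 6). The slice nums[2:5] covers indices [2, 3, 4] with values [4, 10, 9]. Replacing that slice with [95, 83, 62] (same length) produces [2, 18, 95, 83, 62, 3].

[2, 18, 95, 83, 62, 3]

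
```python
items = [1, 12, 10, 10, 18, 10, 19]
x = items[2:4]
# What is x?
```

items has length 7. The slice items[2:4] selects indices [2, 3] (2->10, 3->10), giving [10, 10].

[10, 10]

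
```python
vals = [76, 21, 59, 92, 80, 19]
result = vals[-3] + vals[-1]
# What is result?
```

vals has length 6. Negative index -3 maps to positive index 6 + (-3) = 3. vals[3] = 92.
vals has length 6. Negative index -1 maps to positive index 6 + (-1) = 5. vals[5] = 19.
Sum: 92 + 19 = 111.

111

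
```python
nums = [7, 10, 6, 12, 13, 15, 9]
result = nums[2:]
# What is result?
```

nums has length 7. The slice nums[2:] selects indices [2, 3, 4, 5, 6] (2->6, 3->12, 4->13, 5->15, 6->9), giving [6, 12, 13, 15, 9].

[6, 12, 13, 15, 9]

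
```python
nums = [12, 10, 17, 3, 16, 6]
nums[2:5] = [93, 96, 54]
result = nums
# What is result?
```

nums starts as [12, 10, 17, 3, 16, 6] (length 6). The slice nums[2:5] covers indices [2, 3, 4] with values [17, 3, 16]. Replacing that slice with [93, 96, 54] (same length) produces [12, 10, 93, 96, 54, 6].

[12, 10, 93, 96, 54, 6]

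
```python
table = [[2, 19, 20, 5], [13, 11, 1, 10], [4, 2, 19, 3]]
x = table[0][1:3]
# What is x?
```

table[0] = [2, 19, 20, 5]. table[0] has length 4. The slice table[0][1:3] selects indices [1, 2] (1->19, 2->20), giving [19, 20].

[19, 20]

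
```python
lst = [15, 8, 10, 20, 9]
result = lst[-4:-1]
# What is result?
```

lst has length 5. The slice lst[-4:-1] selects indices [1, 2, 3] (1->8, 2->10, 3->20), giving [8, 10, 20].

[8, 10, 20]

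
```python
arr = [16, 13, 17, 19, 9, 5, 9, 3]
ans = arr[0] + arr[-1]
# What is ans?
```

arr has length 8. arr[0] = 16.
arr has length 8. Negative index -1 maps to positive index 8 + (-1) = 7. arr[7] = 3.
Sum: 16 + 3 = 19.

19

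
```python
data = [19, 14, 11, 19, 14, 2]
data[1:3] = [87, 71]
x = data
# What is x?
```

data starts as [19, 14, 11, 19, 14, 2] (length 6). The slice data[1:3] covers indices [1, 2] with values [14, 11]. Replacing that slice with [87, 71] (same length) produces [19, 87, 71, 19, 14, 2].

[19, 87, 71, 19, 14, 2]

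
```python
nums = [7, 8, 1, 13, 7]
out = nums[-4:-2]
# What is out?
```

nums has length 5. The slice nums[-4:-2] selects indices [1, 2] (1->8, 2->1), giving [8, 1].

[8, 1]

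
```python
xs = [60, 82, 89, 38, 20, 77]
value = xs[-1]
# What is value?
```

xs has length 6. Negative index -1 maps to positive index 6 + (-1) = 5. xs[5] = 77.

77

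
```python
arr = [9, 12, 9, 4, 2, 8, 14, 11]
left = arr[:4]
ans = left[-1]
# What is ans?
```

arr has length 8. The slice arr[:4] selects indices [0, 1, 2, 3] (0->9, 1->12, 2->9, 3->4), giving [9, 12, 9, 4]. So left = [9, 12, 9, 4]. Then left[-1] = 4.

4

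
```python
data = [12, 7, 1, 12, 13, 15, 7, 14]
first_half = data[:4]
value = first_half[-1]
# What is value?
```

data has length 8. The slice data[:4] selects indices [0, 1, 2, 3] (0->12, 1->7, 2->1, 3->12), giving [12, 7, 1, 12]. So first_half = [12, 7, 1, 12]. Then first_half[-1] = 12.

12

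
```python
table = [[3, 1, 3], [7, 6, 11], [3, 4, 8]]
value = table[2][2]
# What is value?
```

table[2] = [3, 4, 8]. Taking column 2 of that row yields 8.

8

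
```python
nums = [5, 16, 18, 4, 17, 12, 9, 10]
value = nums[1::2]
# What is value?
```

nums has length 8. The slice nums[1::2] selects indices [1, 3, 5, 7] (1->16, 3->4, 5->12, 7->10), giving [16, 4, 12, 10].

[16, 4, 12, 10]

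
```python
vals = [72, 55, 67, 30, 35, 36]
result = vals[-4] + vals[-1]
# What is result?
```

vals has length 6. Negative index -4 maps to positive index 6 + (-4) = 2. vals[2] = 67.
vals has length 6. Negative index -1 maps to positive index 6 + (-1) = 5. vals[5] = 36.
Sum: 67 + 36 = 103.

103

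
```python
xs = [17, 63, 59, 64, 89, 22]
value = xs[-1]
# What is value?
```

xs has length 6. Negative index -1 maps to positive index 6 + (-1) = 5. xs[5] = 22.

22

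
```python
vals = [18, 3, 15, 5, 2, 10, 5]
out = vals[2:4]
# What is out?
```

vals has length 7. The slice vals[2:4] selects indices [2, 3] (2->15, 3->5), giving [15, 5].

[15, 5]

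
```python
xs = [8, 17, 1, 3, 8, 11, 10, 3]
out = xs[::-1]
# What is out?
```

xs has length 8. The slice xs[::-1] selects indices [7, 6, 5, 4, 3, 2, 1, 0] (7->3, 6->10, 5->11, 4->8, 3->3, 2->1, 1->17, 0->8), giving [3, 10, 11, 8, 3, 1, 17, 8].

[3, 10, 11, 8, 3, 1, 17, 8]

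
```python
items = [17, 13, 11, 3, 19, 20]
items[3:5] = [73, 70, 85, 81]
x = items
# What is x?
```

items starts as [17, 13, 11, 3, 19, 20] (length 6). The slice items[3:5] covers indices [3, 4] with values [3, 19]. Replacing that slice with [73, 70, 85, 81] (different length) produces [17, 13, 11, 73, 70, 85, 81, 20].

[17, 13, 11, 73, 70, 85, 81, 20]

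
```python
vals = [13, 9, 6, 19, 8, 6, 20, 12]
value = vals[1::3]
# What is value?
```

vals has length 8. The slice vals[1::3] selects indices [1, 4, 7] (1->9, 4->8, 7->12), giving [9, 8, 12].

[9, 8, 12]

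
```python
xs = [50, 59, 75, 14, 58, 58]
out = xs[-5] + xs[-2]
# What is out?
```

xs has length 6. Negative index -5 maps to positive index 6 + (-5) = 1. xs[1] = 59.
xs has length 6. Negative index -2 maps to positive index 6 + (-2) = 4. xs[4] = 58.
Sum: 59 + 58 = 117.

117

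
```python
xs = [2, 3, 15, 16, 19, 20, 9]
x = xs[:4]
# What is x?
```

xs has length 7. The slice xs[:4] selects indices [0, 1, 2, 3] (0->2, 1->3, 2->15, 3->16), giving [2, 3, 15, 16].

[2, 3, 15, 16]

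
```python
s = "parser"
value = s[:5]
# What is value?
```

s has length 6. The slice s[:5] selects indices [0, 1, 2, 3, 4] (0->'p', 1->'a', 2->'r', 3->'s', 4->'e'), giving 'parse'.

'parse'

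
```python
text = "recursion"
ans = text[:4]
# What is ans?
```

text has length 9. The slice text[:4] selects indices [0, 1, 2, 3] (0->'r', 1->'e', 2->'c', 3->'u'), giving 'recu'.

'recu'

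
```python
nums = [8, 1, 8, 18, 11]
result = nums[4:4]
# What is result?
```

nums has length 5. The slice nums[4:4] resolves to an empty index range, so the result is [].

[]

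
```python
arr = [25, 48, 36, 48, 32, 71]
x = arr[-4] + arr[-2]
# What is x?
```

arr has length 6. Negative index -4 maps to positive index 6 + (-4) = 2. arr[2] = 36.
arr has length 6. Negative index -2 maps to positive index 6 + (-2) = 4. arr[4] = 32.
Sum: 36 + 32 = 68.

68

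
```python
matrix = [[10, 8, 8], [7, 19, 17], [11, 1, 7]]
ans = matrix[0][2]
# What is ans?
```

matrix[0] = [10, 8, 8]. Taking column 2 of that row yields 8.

8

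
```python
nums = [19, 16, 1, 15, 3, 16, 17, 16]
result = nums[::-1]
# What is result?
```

nums has length 8. The slice nums[::-1] selects indices [7, 6, 5, 4, 3, 2, 1, 0] (7->16, 6->17, 5->16, 4->3, 3->15, 2->1, 1->16, 0->19), giving [16, 17, 16, 3, 15, 1, 16, 19].

[16, 17, 16, 3, 15, 1, 16, 19]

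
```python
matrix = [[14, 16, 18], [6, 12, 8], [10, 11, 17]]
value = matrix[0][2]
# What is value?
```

matrix[0] = [14, 16, 18]. Taking column 2 of that row yields 18.

18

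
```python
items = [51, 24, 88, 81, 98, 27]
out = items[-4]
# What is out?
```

items has length 6. Negative index -4 maps to positive index 6 + (-4) = 2. items[2] = 88.

88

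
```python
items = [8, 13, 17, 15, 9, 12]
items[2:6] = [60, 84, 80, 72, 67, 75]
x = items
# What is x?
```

items starts as [8, 13, 17, 15, 9, 12] (length 6). The slice items[2:6] covers indices [2, 3, 4, 5] with values [17, 15, 9, 12]. Replacing that slice with [60, 84, 80, 72, 67, 75] (different length) produces [8, 13, 60, 84, 80, 72, 67, 75].

[8, 13, 60, 84, 80, 72, 67, 75]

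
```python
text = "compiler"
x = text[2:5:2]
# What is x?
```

text has length 8. The slice text[2:5:2] selects indices [2, 4] (2->'m', 4->'i'), giving 'mi'.

'mi'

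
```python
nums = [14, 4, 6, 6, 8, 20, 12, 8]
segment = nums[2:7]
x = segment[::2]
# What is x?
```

nums has length 8. The slice nums[2:7] selects indices [2, 3, 4, 5, 6] (2->6, 3->6, 4->8, 5->20, 6->12), giving [6, 6, 8, 20, 12]. So segment = [6, 6, 8, 20, 12]. segment has length 5. The slice segment[::2] selects indices [0, 2, 4] (0->6, 2->8, 4->12), giving [6, 8, 12].

[6, 8, 12]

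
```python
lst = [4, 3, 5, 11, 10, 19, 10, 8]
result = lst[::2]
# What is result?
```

lst has length 8. The slice lst[::2] selects indices [0, 2, 4, 6] (0->4, 2->5, 4->10, 6->10), giving [4, 5, 10, 10].

[4, 5, 10, 10]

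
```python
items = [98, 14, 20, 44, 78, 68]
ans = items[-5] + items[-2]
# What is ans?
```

items has length 6. Negative index -5 maps to positive index 6 + (-5) = 1. items[1] = 14.
items has length 6. Negative index -2 maps to positive index 6 + (-2) = 4. items[4] = 78.
Sum: 14 + 78 = 92.

92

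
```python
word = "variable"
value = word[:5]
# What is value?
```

word has length 8. The slice word[:5] selects indices [0, 1, 2, 3, 4] (0->'v', 1->'a', 2->'r', 3->'i', 4->'a'), giving 'varia'.

'varia'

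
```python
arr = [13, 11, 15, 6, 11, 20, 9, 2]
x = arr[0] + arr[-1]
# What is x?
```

arr has length 8. arr[0] = 13.
arr has length 8. Negative index -1 maps to positive index 8 + (-1) = 7. arr[7] = 2.
Sum: 13 + 2 = 15.

15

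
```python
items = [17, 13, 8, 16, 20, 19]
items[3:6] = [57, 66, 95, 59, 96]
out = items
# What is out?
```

items starts as [17, 13, 8, 16, 20, 19] (length 6). The slice items[3:6] covers indices [3, 4, 5] with values [16, 20, 19]. Replacing that slice with [57, 66, 95, 59, 96] (different length) produces [17, 13, 8, 57, 66, 95, 59, 96].

[17, 13, 8, 57, 66, 95, 59, 96]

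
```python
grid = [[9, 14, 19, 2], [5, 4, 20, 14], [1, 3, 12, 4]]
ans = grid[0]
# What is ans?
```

grid has 3 rows. Row 0 is [9, 14, 19, 2].

[9, 14, 19, 2]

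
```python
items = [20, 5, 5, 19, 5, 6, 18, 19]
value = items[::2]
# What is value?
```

items has length 8. The slice items[::2] selects indices [0, 2, 4, 6] (0->20, 2->5, 4->5, 6->18), giving [20, 5, 5, 18].

[20, 5, 5, 18]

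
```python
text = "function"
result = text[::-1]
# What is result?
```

text has length 8. The slice text[::-1] selects indices [7, 6, 5, 4, 3, 2, 1, 0] (7->'n', 6->'o', 5->'i', 4->'t', 3->'c', 2->'n', 1->'u', 0->'f'), giving 'noitcnuf'.

'noitcnuf'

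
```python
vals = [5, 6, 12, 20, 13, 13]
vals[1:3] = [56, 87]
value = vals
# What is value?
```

vals starts as [5, 6, 12, 20, 13, 13] (length 6). The slice vals[1:3] covers indices [1, 2] with values [6, 12]. Replacing that slice with [56, 87] (same length) produces [5, 56, 87, 20, 13, 13].

[5, 56, 87, 20, 13, 13]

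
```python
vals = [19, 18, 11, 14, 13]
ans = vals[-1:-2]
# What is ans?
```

vals has length 5. The slice vals[-1:-2] resolves to an empty index range, so the result is [].

[]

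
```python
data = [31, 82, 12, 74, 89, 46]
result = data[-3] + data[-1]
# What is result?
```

data has length 6. Negative index -3 maps to positive index 6 + (-3) = 3. data[3] = 74.
data has length 6. Negative index -1 maps to positive index 6 + (-1) = 5. data[5] = 46.
Sum: 74 + 46 = 120.

120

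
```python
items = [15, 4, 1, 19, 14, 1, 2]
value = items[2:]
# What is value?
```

items has length 7. The slice items[2:] selects indices [2, 3, 4, 5, 6] (2->1, 3->19, 4->14, 5->1, 6->2), giving [1, 19, 14, 1, 2].

[1, 19, 14, 1, 2]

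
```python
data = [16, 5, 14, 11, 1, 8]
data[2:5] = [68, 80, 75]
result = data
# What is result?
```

data starts as [16, 5, 14, 11, 1, 8] (length 6). The slice data[2:5] covers indices [2, 3, 4] with values [14, 11, 1]. Replacing that slice with [68, 80, 75] (same length) produces [16, 5, 68, 80, 75, 8].

[16, 5, 68, 80, 75, 8]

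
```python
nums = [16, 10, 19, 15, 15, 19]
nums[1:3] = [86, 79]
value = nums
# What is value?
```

nums starts as [16, 10, 19, 15, 15, 19] (length 6). The slice nums[1:3] covers indices [1, 2] with values [10, 19]. Replacing that slice with [86, 79] (same length) produces [16, 86, 79, 15, 15, 19].

[16, 86, 79, 15, 15, 19]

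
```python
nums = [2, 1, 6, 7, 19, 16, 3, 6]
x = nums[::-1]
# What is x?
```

nums has length 8. The slice nums[::-1] selects indices [7, 6, 5, 4, 3, 2, 1, 0] (7->6, 6->3, 5->16, 4->19, 3->7, 2->6, 1->1, 0->2), giving [6, 3, 16, 19, 7, 6, 1, 2].

[6, 3, 16, 19, 7, 6, 1, 2]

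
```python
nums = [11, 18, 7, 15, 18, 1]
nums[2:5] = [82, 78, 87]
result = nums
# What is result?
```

nums starts as [11, 18, 7, 15, 18, 1] (length 6). The slice nums[2:5] covers indices [2, 3, 4] with values [7, 15, 18]. Replacing that slice with [82, 78, 87] (same length) produces [11, 18, 82, 78, 87, 1].

[11, 18, 82, 78, 87, 1]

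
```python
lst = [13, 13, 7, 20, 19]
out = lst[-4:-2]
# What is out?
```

lst has length 5. The slice lst[-4:-2] selects indices [1, 2] (1->13, 2->7), giving [13, 7].

[13, 7]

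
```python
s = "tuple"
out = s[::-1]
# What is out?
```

s has length 5. The slice s[::-1] selects indices [4, 3, 2, 1, 0] (4->'e', 3->'l', 2->'p', 1->'u', 0->'t'), giving 'elput'.

'elput'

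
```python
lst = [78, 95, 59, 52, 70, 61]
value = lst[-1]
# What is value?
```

lst has length 6. Negative index -1 maps to positive index 6 + (-1) = 5. lst[5] = 61.

61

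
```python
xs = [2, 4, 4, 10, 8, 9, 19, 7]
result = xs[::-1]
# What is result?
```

xs has length 8. The slice xs[::-1] selects indices [7, 6, 5, 4, 3, 2, 1, 0] (7->7, 6->19, 5->9, 4->8, 3->10, 2->4, 1->4, 0->2), giving [7, 19, 9, 8, 10, 4, 4, 2].

[7, 19, 9, 8, 10, 4, 4, 2]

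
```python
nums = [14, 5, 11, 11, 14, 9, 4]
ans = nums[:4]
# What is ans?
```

nums has length 7. The slice nums[:4] selects indices [0, 1, 2, 3] (0->14, 1->5, 2->11, 3->11), giving [14, 5, 11, 11].

[14, 5, 11, 11]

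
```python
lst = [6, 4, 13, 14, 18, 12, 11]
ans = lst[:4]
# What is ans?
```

lst has length 7. The slice lst[:4] selects indices [0, 1, 2, 3] (0->6, 1->4, 2->13, 3->14), giving [6, 4, 13, 14].

[6, 4, 13, 14]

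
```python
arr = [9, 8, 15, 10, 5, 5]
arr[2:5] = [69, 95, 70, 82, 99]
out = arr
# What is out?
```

arr starts as [9, 8, 15, 10, 5, 5] (length 6). The slice arr[2:5] covers indices [2, 3, 4] with values [15, 10, 5]. Replacing that slice with [69, 95, 70, 82, 99] (different length) produces [9, 8, 69, 95, 70, 82, 99, 5].

[9, 8, 69, 95, 70, 82, 99, 5]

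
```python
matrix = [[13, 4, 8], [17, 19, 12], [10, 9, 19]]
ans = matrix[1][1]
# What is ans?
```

matrix[1] = [17, 19, 12]. Taking column 1 of that row yields 19.

19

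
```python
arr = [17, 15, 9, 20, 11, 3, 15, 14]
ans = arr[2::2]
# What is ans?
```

arr has length 8. The slice arr[2::2] selects indices [2, 4, 6] (2->9, 4->11, 6->15), giving [9, 11, 15].

[9, 11, 15]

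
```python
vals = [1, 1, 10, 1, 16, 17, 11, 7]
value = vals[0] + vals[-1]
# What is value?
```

vals has length 8. vals[0] = 1.
vals has length 8. Negative index -1 maps to positive index 8 + (-1) = 7. vals[7] = 7.
Sum: 1 + 7 = 8.

8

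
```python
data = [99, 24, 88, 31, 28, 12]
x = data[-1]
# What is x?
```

data has length 6. Negative index -1 maps to positive index 6 + (-1) = 5. data[5] = 12.

12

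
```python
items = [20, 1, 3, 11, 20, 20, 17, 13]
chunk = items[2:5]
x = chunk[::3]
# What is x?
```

items has length 8. The slice items[2:5] selects indices [2, 3, 4] (2->3, 3->11, 4->20), giving [3, 11, 20]. So chunk = [3, 11, 20]. chunk has length 3. The slice chunk[::3] selects indices [0] (0->3), giving [3].

[3]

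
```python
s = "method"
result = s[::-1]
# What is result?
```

s has length 6. The slice s[::-1] selects indices [5, 4, 3, 2, 1, 0] (5->'d', 4->'o', 3->'h', 2->'t', 1->'e', 0->'m'), giving 'dohtem'.

'dohtem'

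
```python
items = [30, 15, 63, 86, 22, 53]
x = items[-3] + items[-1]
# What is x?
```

items has length 6. Negative index -3 maps to positive index 6 + (-3) = 3. items[3] = 86.
items has length 6. Negative index -1 maps to positive index 6 + (-1) = 5. items[5] = 53.
Sum: 86 + 53 = 139.

139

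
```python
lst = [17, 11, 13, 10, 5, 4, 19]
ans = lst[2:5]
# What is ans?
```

lst has length 7. The slice lst[2:5] selects indices [2, 3, 4] (2->13, 3->10, 4->5), giving [13, 10, 5].

[13, 10, 5]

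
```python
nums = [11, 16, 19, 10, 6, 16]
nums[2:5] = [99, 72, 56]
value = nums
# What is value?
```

nums starts as [11, 16, 19, 10, 6, 16] (length 6). The slice nums[2:5] covers indices [2, 3, 4] with values [19, 10, 6]. Replacing that slice with [99, 72, 56] (same length) produces [11, 16, 99, 72, 56, 16].

[11, 16, 99, 72, 56, 16]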